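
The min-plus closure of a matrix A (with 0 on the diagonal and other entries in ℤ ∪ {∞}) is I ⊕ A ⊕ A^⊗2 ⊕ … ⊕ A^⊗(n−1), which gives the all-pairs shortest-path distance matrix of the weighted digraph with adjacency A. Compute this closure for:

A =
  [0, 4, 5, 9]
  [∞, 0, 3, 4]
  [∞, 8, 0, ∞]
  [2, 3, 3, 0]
Closure =
  [0, 4, 5, 8]
  [6, 0, 3, 4]
  [14, 8, 0, 12]
  [2, 3, 3, 0]

This is the Floyd-Warshall all-pairs shortest-path computation. For each intermediate vertex k = 0, 1, …, 3, update dist[i][j] ← min(dist[i][j], dist[i][k] + dist[k][j]). The final matrix gives, for each (i, j), the minimum total weight of any directed path from i to j (possibly empty when i = j).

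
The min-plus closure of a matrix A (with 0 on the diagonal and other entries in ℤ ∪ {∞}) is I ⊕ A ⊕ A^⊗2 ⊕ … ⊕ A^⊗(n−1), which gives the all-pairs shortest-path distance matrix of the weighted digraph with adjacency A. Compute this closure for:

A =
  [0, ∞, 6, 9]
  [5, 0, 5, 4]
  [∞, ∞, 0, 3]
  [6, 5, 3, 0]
Closure =
  [0, 14, 6, 9]
  [5, 0, 5, 4]
  [9, 8, 0, 3]
  [6, 5, 3, 0]

This is the Floyd-Warshall all-pairs shortest-path computation. For each intermediate vertex k = 0, 1, …, 3, update dist[i][j] ← min(dist[i][j], dist[i][k] + dist[k][j]). The final matrix gives, for each (i, j), the minimum total weight of any directed path from i to j (possibly empty when i = j).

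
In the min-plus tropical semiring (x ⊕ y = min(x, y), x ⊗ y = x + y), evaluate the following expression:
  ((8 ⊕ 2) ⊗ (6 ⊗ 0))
((8 ⊕ 2) ⊗ (6 ⊗ 0)) = 8

Expand innermost to outermost. Recall ⊕ takes the minimum of its arguments and ⊗ takes their sum. Working out the expression ((8 ⊕ 2) ⊗ (6 ⊗ 0)) gives 8.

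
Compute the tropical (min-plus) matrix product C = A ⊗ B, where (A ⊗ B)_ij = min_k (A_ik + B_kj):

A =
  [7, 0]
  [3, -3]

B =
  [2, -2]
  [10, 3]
A ⊗ B =
  [9, 3]
  [5, 0]

Apply the min-plus product entry-by-entry:
  C[0][0] = min over k of (A[0][0] + B[0][0] = 7 + 2 = 9, A[0][1] + B[1][0] = 0 + 10 = 10) = 9 (attained at k = 0)
  C[0][1] = min over k of (A[0][0] + B[0][1] = 7 + -2 = 5, A[0][1] + B[1][1] = 0 + 3 = 3) = 3 (attained at k = 1)
  C[1][0] = min over k of (A[1][0] + B[0][0] = 3 + 2 = 5, A[1][1] + B[1][0] = -3 + 10 = 7) = 5 (attained at k = 0)
  C[1][1] = min over k of (A[1][0] + B[0][1] = 3 + -2 = 1, A[1][1] + B[1][1] = -3 + 3 = 0) = 0 (attained at k = 1)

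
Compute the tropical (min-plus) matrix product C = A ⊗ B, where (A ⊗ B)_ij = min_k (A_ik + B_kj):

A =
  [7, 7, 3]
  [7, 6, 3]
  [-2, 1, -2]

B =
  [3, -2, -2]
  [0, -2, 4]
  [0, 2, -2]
A ⊗ B =
  [3, 5, 1]
  [3, 4, 1]
  [-2, -4, -4]

Apply the min-plus product entry-by-entry:
  C[0][0] = min over k of (A[0][0] + B[0][0] = 7 + 3 = 10, A[0][1] + B[1][0] = 7 + 0 = 7, A[0][2] + B[2][0] = 3 + 0 = 3) = 3 (attained at k = 2)
  C[0][1] = min over k of (A[0][0] + B[0][1] = 7 + -2 = 5, A[0][1] + B[1][1] = 7 + -2 = 5, A[0][2] + B[2][1] = 3 + 2 = 5) = 5 (attained at k = 0)
  C[0][2] = min over k of (A[0][0] + B[0][2] = 7 + -2 = 5, A[0][1] + B[1][2] = 7 + 4 = 11, A[0][2] + B[2][2] = 3 + -2 = 1) = 1 (attained at k = 2)
  C[1][0] = min over k of (A[1][0] + B[0][0] = 7 + 3 = 10, A[1][1] + B[1][0] = 6 + 0 = 6, A[1][2] + B[2][0] = 3 + 0 = 3) = 3 (attained at k = 2)
  C[1][1] = min over k of (A[1][0] + B[0][1] = 7 + -2 = 5, A[1][1] + B[1][1] = 6 + -2 = 4, A[1][2] + B[2][1] = 3 + 2 = 5) = 4 (attained at k = 1)
  C[1][2] = min over k of (A[1][0] + B[0][2] = 7 + -2 = 5, A[1][1] + B[1][2] = 6 + 4 = 10, A[1][2] + B[2][2] = 3 + -2 = 1) = 1 (attained at k = 2)
  C[2][0] = min over k of (A[2][0] + B[0][0] = -2 + 3 = 1, A[2][1] + B[1][0] = 1 + 0 = 1, A[2][2] + B[2][0] = -2 + 0 = -2) = -2 (attained at k = 2)
  C[2][1] = min over k of (A[2][0] + B[0][1] = -2 + -2 = -4, A[2][1] + B[1][1] = 1 + -2 = -1, A[2][2] + B[2][1] = -2 + 2 = 0) = -4 (attained at k = 0)
  C[2][2] = min over k of (A[2][0] + B[0][2] = -2 + -2 = -4, A[2][1] + B[1][2] = 1 + 4 = 5, A[2][2] + B[2][2] = -2 + -2 = -4) = -4 (attained at k = 0)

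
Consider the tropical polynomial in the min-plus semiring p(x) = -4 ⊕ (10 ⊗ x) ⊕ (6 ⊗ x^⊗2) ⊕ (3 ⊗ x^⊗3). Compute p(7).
p(7) = -4

A tropical monomial a ⊗ x^⊗i evaluates to a + i · x. Evaluating each term at x = 7:
  Term 0 contributes -4 + 0 · 7 = -4
  Term 1 contributes 10 + 1 · 7 = 17
  Term 2 contributes 6 + 2 · 7 = 20
  Term 3 contributes 3 + 3 · 7 = 24
p(7) = ⊕ of these = min[-4, 17, 20, 24] = -4.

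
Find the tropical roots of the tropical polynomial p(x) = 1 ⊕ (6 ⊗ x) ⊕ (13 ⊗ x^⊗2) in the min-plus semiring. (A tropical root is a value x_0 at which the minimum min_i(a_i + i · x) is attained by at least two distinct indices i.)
Roots: {-7, -5}

Each tropical root is a break point of the lower envelope of the lines y = a_i + i · x (there are 3 lines, with slopes 0, 1, ..., 2). Only the lines that attain the minimum somewhere contribute to roots; other lines are dominated. Here the surviving (envelope) indices are i = 2, i = 1, i = 0.
Intersections between consecutive envelope lines give the roots: for adjacent envelope indices i < j the intersection is x = (a_i − a_j) / (j − i). Reading off the sorted break points: {-7, -5}.
Verification: at each break x_0, at least two indices attain the minimum of min_i(a_i + i · x_0).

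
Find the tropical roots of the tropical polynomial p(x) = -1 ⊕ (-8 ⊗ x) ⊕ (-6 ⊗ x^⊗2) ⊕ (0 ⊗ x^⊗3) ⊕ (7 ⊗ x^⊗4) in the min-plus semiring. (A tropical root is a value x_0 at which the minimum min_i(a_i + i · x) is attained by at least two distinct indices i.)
Roots: {-7, -6, -2, 7}

Each tropical root is a break point of the lower envelope of the lines y = a_i + i · x (there are 5 lines, with slopes 0, 1, ..., 4). Only the lines that attain the minimum somewhere contribute to roots; other lines are dominated. Here the surviving (envelope) indices are i = 4, i = 3, i = 2, i = 1, i = 0.
Intersections between consecutive envelope lines give the roots: for adjacent envelope indices i < j the intersection is x = (a_i − a_j) / (j − i). Reading off the sorted break points: {-7, -6, -2, 7}.
Verification: at each break x_0, at least two indices attain the minimum of min_i(a_i + i · x_0).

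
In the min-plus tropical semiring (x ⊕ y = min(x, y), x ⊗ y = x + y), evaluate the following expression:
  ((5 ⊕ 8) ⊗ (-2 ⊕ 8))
((5 ⊕ 8) ⊗ (-2 ⊕ 8)) = 3

Expand innermost to outermost. Recall ⊕ takes the minimum of its arguments and ⊗ takes their sum. Working out the expression ((5 ⊕ 8) ⊗ (-2 ⊕ 8)) gives 3.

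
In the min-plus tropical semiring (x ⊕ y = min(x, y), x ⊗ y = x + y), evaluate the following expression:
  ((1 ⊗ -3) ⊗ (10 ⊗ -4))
((1 ⊗ -3) ⊗ (10 ⊗ -4)) = 4

Expand innermost to outermost. Recall ⊕ takes the minimum of its arguments and ⊗ takes their sum. Working out the expression ((1 ⊗ -3) ⊗ (10 ⊗ -4)) gives 4.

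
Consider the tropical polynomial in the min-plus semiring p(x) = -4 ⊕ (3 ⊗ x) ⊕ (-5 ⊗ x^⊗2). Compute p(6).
p(6) = -4

A tropical monomial a ⊗ x^⊗i evaluates to a + i · x. Evaluating each term at x = 6:
  Term 0 contributes -4 + 0 · 6 = -4
  Term 1 contributes 3 + 1 · 6 = 9
  Term 2 contributes -5 + 2 · 6 = 7
p(6) = ⊕ of these = min[-4, 9, 7] = -4.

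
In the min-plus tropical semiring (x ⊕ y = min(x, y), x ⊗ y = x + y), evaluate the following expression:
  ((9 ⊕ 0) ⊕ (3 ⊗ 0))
((9 ⊕ 0) ⊕ (3 ⊗ 0)) = 0

Expand innermost to outermost. Recall ⊕ takes the minimum of its arguments and ⊗ takes their sum. Working out the expression ((9 ⊕ 0) ⊕ (3 ⊗ 0)) gives 0.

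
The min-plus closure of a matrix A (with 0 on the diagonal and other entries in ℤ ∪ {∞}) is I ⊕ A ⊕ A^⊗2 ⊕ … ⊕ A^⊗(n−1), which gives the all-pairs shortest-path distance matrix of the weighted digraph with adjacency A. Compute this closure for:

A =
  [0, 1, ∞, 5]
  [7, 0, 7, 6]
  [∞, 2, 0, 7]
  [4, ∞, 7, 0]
Closure =
  [0, 1, 8, 5]
  [7, 0, 7, 6]
  [9, 2, 0, 7]
  [4, 5, 7, 0]

This is the Floyd-Warshall all-pairs shortest-path computation. For each intermediate vertex k = 0, 1, …, 3, update dist[i][j] ← min(dist[i][j], dist[i][k] + dist[k][j]). The final matrix gives, for each (i, j), the minimum total weight of any directed path from i to j (possibly empty when i = j).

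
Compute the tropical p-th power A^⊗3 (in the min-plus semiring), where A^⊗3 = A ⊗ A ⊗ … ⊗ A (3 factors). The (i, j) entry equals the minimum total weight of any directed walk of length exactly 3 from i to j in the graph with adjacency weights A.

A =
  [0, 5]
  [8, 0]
A^⊗3 =
  [0, 5]
  [8, 0]

Each entry (A^⊗3)_ij equals the minimum over all length-3 walks i = v_0 → v_1 → … → v_3 = j of Σ_t A[v_t][v_{t+1}]. For example, for (i, j) = (0, 1) we minimise over 4 possible intermediate vertex sequences; the minimum is 5, attained along the walk 0 → 0 → 0 → 1.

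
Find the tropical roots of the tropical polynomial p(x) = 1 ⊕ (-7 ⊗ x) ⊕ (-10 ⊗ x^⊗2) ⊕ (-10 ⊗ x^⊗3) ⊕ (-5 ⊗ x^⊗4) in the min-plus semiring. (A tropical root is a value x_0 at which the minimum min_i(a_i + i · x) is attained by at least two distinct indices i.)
Roots: {-5, 0, 3, 8}

Each tropical root is a break point of the lower envelope of the lines y = a_i + i · x (there are 5 lines, with slopes 0, 1, ..., 4). Only the lines that attain the minimum somewhere contribute to roots; other lines are dominated. Here the surviving (envelope) indices are i = 4, i = 3, i = 2, i = 1, i = 0.
Intersections between consecutive envelope lines give the roots: for adjacent envelope indices i < j the intersection is x = (a_i − a_j) / (j − i). Reading off the sorted break points: {-5, 0, 3, 8}.
Verification: at each break x_0, at least two indices attain the minimum of min_i(a_i + i · x_0).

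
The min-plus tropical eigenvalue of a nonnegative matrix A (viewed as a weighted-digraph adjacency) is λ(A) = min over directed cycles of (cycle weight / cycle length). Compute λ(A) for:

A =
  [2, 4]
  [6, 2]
λ(A) = 2

Enumerate directed cycles and compute their means (weight / length). Sample:
  cycle 0 → 0: weight = 2, length = 1, mean = 2/1 ≈ 2.000
  cycle 1 → 1: weight = 2, length = 1, mean = 2/1 ≈ 2.000
  cycle 0 → 1 → 0: weight = 10, length = 2, mean = 10/2 ≈ 5.000
  cycle 1 → 0 → 1: weight = 10, length = 2, mean = 10/2 ≈ 5.000
Minimum mean = 2.000, attained e.g. along the cycle 0 → 0 with weight 2 and length 1. So λ(A) = 2/1 = 2.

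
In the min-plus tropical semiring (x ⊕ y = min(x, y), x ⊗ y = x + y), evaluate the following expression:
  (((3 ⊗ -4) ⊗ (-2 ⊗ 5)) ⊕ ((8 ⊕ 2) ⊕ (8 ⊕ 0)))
(((3 ⊗ -4) ⊗ (-2 ⊗ 5)) ⊕ ((8 ⊕ 2) ⊕ (8 ⊕ 0))) = 0

Expand innermost to outermost. Recall ⊕ takes the minimum of its arguments and ⊗ takes their sum. Working out the expression (((3 ⊗ -4) ⊗ (-2 ⊗ 5)) ⊕ ((8 ⊕ 2) ⊕ (8 ⊕ 0))) gives 0.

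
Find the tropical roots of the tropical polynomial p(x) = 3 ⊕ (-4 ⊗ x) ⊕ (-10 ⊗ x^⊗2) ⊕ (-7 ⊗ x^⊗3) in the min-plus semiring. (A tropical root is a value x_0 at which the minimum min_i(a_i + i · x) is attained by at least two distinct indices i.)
Roots: {-3, 6, 7}

Each tropical root is a break point of the lower envelope of the lines y = a_i + i · x (there are 4 lines, with slopes 0, 1, ..., 3). Only the lines that attain the minimum somewhere contribute to roots; other lines are dominated. Here the surviving (envelope) indices are i = 3, i = 2, i = 1, i = 0.
Intersections between consecutive envelope lines give the roots: for adjacent envelope indices i < j the intersection is x = (a_i − a_j) / (j − i). Reading off the sorted break points: {-3, 6, 7}.
Verification: at each break x_0, at least two indices attain the minimum of min_i(a_i + i · x_0).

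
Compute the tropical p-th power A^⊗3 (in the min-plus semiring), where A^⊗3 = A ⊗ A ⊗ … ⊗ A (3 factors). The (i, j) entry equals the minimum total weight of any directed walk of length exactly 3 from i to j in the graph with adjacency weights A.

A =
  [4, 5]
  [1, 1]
A^⊗3 =
  [7, 7]
  [3, 3]

Each entry (A^⊗3)_ij equals the minimum over all length-3 walks i = v_0 → v_1 → … → v_3 = j of Σ_t A[v_t][v_{t+1}]. For example, for (i, j) = (0, 1) we minimise over 4 possible intermediate vertex sequences; the minimum is 7, attained along the walk 0 → 1 → 1 → 1.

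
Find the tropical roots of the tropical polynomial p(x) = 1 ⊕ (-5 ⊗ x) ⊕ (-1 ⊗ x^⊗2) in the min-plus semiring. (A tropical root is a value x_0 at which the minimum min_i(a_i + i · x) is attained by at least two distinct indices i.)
Roots: {-4, 6}

Each tropical root is a break point of the lower envelope of the lines y = a_i + i · x (there are 3 lines, with slopes 0, 1, ..., 2). Only the lines that attain the minimum somewhere contribute to roots; other lines are dominated. Here the surviving (envelope) indices are i = 2, i = 1, i = 0.
Intersections between consecutive envelope lines give the roots: for adjacent envelope indices i < j the intersection is x = (a_i − a_j) / (j − i). Reading off the sorted break points: {-4, 6}.
Verification: at each break x_0, at least two indices attain the minimum of min_i(a_i + i · x_0).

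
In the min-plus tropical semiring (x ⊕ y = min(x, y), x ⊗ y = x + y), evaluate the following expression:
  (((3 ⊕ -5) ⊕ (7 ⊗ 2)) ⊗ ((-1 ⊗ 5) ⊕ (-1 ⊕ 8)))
(((3 ⊕ -5) ⊕ (7 ⊗ 2)) ⊗ ((-1 ⊗ 5) ⊕ (-1 ⊕ 8))) = -6

Expand innermost to outermost. Recall ⊕ takes the minimum of its arguments and ⊗ takes their sum. Working out the expression (((3 ⊕ -5) ⊕ (7 ⊗ 2)) ⊗ ((-1 ⊗ 5) ⊕ (-1 ⊕ 8))) gives -6.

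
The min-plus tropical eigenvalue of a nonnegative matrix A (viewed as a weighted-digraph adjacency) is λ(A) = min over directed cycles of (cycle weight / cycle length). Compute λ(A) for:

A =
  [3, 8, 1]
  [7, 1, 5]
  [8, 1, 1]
λ(A) = 1

Enumerate directed cycles and compute their means (weight / length). Sample:
  cycle 0 → 0: weight = 3, length = 1, mean = 3/1 ≈ 3.000
  cycle 1 → 1: weight = 1, length = 1, mean = 1/1 ≈ 1.000
  cycle 2 → 2: weight = 1, length = 1, mean = 1/1 ≈ 1.000
  cycle 0 → 1 → 0: weight = 15, length = 2, mean = 15/2 ≈ 7.500
  cycle 0 → 2 → 0: weight = 9, length = 2, mean = 9/2 ≈ 4.500
  cycle 1 → 0 → 1: weight = 15, length = 2, mean = 15/2 ≈ 7.500
Minimum mean = 1.000, attained e.g. along the cycle 1 → 1 with weight 1 and length 1. So λ(A) = 1/1 = 1.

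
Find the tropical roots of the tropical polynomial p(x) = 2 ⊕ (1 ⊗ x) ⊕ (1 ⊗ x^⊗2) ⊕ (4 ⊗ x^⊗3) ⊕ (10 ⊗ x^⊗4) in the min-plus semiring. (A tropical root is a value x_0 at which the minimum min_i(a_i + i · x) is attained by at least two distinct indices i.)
Roots: {-6, -3, 0, 1}

Each tropical root is a break point of the lower envelope of the lines y = a_i + i · x (there are 5 lines, with slopes 0, 1, ..., 4). Only the lines that attain the minimum somewhere contribute to roots; other lines are dominated. Here the surviving (envelope) indices are i = 4, i = 3, i = 2, i = 1, i = 0.
Intersections between consecutive envelope lines give the roots: for adjacent envelope indices i < j the intersection is x = (a_i − a_j) / (j − i). Reading off the sorted break points: {-6, -3, 0, 1}.
Verification: at each break x_0, at least two indices attain the minimum of min_i(a_i + i · x_0).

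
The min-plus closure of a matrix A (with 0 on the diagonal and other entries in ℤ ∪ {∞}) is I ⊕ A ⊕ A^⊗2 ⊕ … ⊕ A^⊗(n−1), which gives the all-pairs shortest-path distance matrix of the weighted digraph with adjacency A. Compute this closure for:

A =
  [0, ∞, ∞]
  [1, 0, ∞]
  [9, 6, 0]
Closure =
  [0, ∞, ∞]
  [1, 0, ∞]
  [7, 6, 0]

This is the Floyd-Warshall all-pairs shortest-path computation. For each intermediate vertex k = 0, 1, …, 2, update dist[i][j] ← min(dist[i][j], dist[i][k] + dist[k][j]). The final matrix gives, for each (i, j), the minimum total weight of any directed path from i to j (possibly empty when i = j).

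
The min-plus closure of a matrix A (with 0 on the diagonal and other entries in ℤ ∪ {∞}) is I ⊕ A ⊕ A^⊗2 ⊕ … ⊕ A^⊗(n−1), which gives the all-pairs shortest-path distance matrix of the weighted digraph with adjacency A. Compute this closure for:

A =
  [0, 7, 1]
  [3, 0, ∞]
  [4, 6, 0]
Closure =
  [0, 7, 1]
  [3, 0, 4]
  [4, 6, 0]

This is the Floyd-Warshall all-pairs shortest-path computation. For each intermediate vertex k = 0, 1, …, 2, update dist[i][j] ← min(dist[i][j], dist[i][k] + dist[k][j]). The final matrix gives, for each (i, j), the minimum total weight of any directed path from i to j (possibly empty when i = j).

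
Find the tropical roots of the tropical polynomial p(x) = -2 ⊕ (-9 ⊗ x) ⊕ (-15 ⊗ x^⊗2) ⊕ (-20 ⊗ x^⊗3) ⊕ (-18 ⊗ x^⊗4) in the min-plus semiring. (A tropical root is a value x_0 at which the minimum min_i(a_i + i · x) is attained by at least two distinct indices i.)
Roots: {-2, 5, 6, 7}

Each tropical root is a break point of the lower envelope of the lines y = a_i + i · x (there are 5 lines, with slopes 0, 1, ..., 4). Only the lines that attain the minimum somewhere contribute to roots; other lines are dominated. Here the surviving (envelope) indices are i = 4, i = 3, i = 2, i = 1, i = 0.
Intersections between consecutive envelope lines give the roots: for adjacent envelope indices i < j the intersection is x = (a_i − a_j) / (j − i). Reading off the sorted break points: {-2, 5, 6, 7}.
Verification: at each break x_0, at least two indices attain the minimum of min_i(a_i + i · x_0).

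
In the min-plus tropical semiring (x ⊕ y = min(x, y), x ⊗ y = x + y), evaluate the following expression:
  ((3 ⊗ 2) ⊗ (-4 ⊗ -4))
((3 ⊗ 2) ⊗ (-4 ⊗ -4)) = -3

Expand innermost to outermost. Recall ⊕ takes the minimum of its arguments and ⊗ takes their sum. Working out the expression ((3 ⊗ 2) ⊗ (-4 ⊗ -4)) gives -3.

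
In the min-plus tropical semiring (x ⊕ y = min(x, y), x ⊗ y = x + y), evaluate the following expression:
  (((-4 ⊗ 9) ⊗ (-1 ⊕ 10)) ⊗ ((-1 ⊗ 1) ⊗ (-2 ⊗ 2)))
(((-4 ⊗ 9) ⊗ (-1 ⊕ 10)) ⊗ ((-1 ⊗ 1) ⊗ (-2 ⊗ 2))) = 4

Expand innermost to outermost. Recall ⊕ takes the minimum of its arguments and ⊗ takes their sum. Working out the expression (((-4 ⊗ 9) ⊗ (-1 ⊕ 10)) ⊗ ((-1 ⊗ 1) ⊗ (-2 ⊗ 2))) gives 4.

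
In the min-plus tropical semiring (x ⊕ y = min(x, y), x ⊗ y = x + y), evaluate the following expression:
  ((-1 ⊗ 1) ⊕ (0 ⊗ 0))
((-1 ⊗ 1) ⊕ (0 ⊗ 0)) = 0

Expand innermost to outermost. Recall ⊕ takes the minimum of its arguments and ⊗ takes their sum. Working out the expression ((-1 ⊗ 1) ⊕ (0 ⊗ 0)) gives 0.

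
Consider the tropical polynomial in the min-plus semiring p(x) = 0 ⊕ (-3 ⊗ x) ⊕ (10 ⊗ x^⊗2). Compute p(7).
p(7) = 0

A tropical monomial a ⊗ x^⊗i evaluates to a + i · x. Evaluating each term at x = 7:
  Term 0 contributes 0 + 0 · 7 = 0
  Term 1 contributes -3 + 1 · 7 = 4
  Term 2 contributes 10 + 2 · 7 = 24
p(7) = ⊕ of these = min[0, 4, 24] = 0.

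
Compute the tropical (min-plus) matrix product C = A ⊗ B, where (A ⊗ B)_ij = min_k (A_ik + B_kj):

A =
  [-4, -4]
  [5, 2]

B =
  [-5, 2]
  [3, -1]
A ⊗ B =
  [-9, -5]
  [0, 1]

Apply the min-plus product entry-by-entry:
  C[0][0] = min over k of (A[0][0] + B[0][0] = -4 + -5 = -9, A[0][1] + B[1][0] = -4 + 3 = -1) = -9 (attained at k = 0)
  C[0][1] = min over k of (A[0][0] + B[0][1] = -4 + 2 = -2, A[0][1] + B[1][1] = -4 + -1 = -5) = -5 (attained at k = 1)
  C[1][0] = min over k of (A[1][0] + B[0][0] = 5 + -5 = 0, A[1][1] + B[1][0] = 2 + 3 = 5) = 0 (attained at k = 0)
  C[1][1] = min over k of (A[1][0] + B[0][1] = 5 + 2 = 7, A[1][1] + B[1][1] = 2 + -1 = 1) = 1 (attained at k = 1)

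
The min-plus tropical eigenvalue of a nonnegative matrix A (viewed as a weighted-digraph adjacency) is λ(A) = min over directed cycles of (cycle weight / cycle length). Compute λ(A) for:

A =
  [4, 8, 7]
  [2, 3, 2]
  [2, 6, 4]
λ(A) = 3

Enumerate directed cycles and compute their means (weight / length). Sample:
  cycle 0 → 0: weight = 4, length = 1, mean = 4/1 ≈ 4.000
  cycle 1 → 1: weight = 3, length = 1, mean = 3/1 ≈ 3.000
  cycle 2 → 2: weight = 4, length = 1, mean = 4/1 ≈ 4.000
  cycle 0 → 1 → 0: weight = 10, length = 2, mean = 10/2 ≈ 5.000
  cycle 0 → 2 → 0: weight = 9, length = 2, mean = 9/2 ≈ 4.500
  cycle 1 → 0 → 1: weight = 10, length = 2, mean = 10/2 ≈ 5.000
Minimum mean = 3.000, attained e.g. along the cycle 1 → 1 with weight 3 and length 1. So λ(A) = 3/1 = 3.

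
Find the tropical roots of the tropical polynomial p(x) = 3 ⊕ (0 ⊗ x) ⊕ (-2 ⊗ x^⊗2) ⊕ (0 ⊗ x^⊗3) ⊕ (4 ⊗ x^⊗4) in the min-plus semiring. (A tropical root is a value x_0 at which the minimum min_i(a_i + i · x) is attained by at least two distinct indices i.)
Roots: {-4, -2, 2, 3}

Each tropical root is a break point of the lower envelope of the lines y = a_i + i · x (there are 5 lines, with slopes 0, 1, ..., 4). Only the lines that attain the minimum somewhere contribute to roots; other lines are dominated. Here the surviving (envelope) indices are i = 4, i = 3, i = 2, i = 1, i = 0.
Intersections between consecutive envelope lines give the roots: for adjacent envelope indices i < j the intersection is x = (a_i − a_j) / (j − i). Reading off the sorted break points: {-4, -2, 2, 3}.
Verification: at each break x_0, at least two indices attain the minimum of min_i(a_i + i · x_0).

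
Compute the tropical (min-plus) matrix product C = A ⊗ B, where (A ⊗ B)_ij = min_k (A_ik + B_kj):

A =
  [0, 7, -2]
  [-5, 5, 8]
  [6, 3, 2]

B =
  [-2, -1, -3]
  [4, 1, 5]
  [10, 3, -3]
A ⊗ B =
  [-2, -1, -5]
  [-7, -6, -8]
  [4, 4, -1]

Apply the min-plus product entry-by-entry:
  C[0][0] = min over k of (A[0][0] + B[0][0] = 0 + -2 = -2, A[0][1] + B[1][0] = 7 + 4 = 11, A[0][2] + B[2][0] = -2 + 10 = 8) = -2 (attained at k = 0)
  C[0][1] = min over k of (A[0][0] + B[0][1] = 0 + -1 = -1, A[0][1] + B[1][1] = 7 + 1 = 8, A[0][2] + B[2][1] = -2 + 3 = 1) = -1 (attained at k = 0)
  C[0][2] = min over k of (A[0][0] + B[0][2] = 0 + -3 = -3, A[0][1] + B[1][2] = 7 + 5 = 12, A[0][2] + B[2][2] = -2 + -3 = -5) = -5 (attained at k = 2)
  C[1][0] = min over k of (A[1][0] + B[0][0] = -5 + -2 = -7, A[1][1] + B[1][0] = 5 + 4 = 9, A[1][2] + B[2][0] = 8 + 10 = 18) = -7 (attained at k = 0)
  C[1][1] = min over k of (A[1][0] + B[0][1] = -5 + -1 = -6, A[1][1] + B[1][1] = 5 + 1 = 6, A[1][2] + B[2][1] = 8 + 3 = 11) = -6 (attained at k = 0)
  C[1][2] = min over k of (A[1][0] + B[0][2] = -5 + -3 = -8, A[1][1] + B[1][2] = 5 + 5 = 10, A[1][2] + B[2][2] = 8 + -3 = 5) = -8 (attained at k = 0)
  C[2][0] = min over k of (A[2][0] + B[0][0] = 6 + -2 = 4, A[2][1] + B[1][0] = 3 + 4 = 7, A[2][2] + B[2][0] = 2 + 10 = 12) = 4 (attained at k = 0)
  C[2][1] = min over k of (A[2][0] + B[0][1] = 6 + -1 = 5, A[2][1] + B[1][1] = 3 + 1 = 4, A[2][2] + B[2][1] = 2 + 3 = 5) = 4 (attained at k = 1)
  C[2][2] = min over k of (A[2][0] + B[0][2] = 6 + -3 = 3, A[2][1] + B[1][2] = 3 + 5 = 8, A[2][2] + B[2][2] = 2 + -3 = -1) = -1 (attained at k = 2)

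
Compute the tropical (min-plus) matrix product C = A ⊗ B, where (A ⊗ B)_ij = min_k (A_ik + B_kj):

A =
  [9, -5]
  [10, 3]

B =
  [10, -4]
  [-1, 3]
A ⊗ B =
  [-6, -2]
  [2, 6]

Apply the min-plus product entry-by-entry:
  C[0][0] = min over k of (A[0][0] + B[0][0] = 9 + 10 = 19, A[0][1] + B[1][0] = -5 + -1 = -6) = -6 (attained at k = 1)
  C[0][1] = min over k of (A[0][0] + B[0][1] = 9 + -4 = 5, A[0][1] + B[1][1] = -5 + 3 = -2) = -2 (attained at k = 1)
  C[1][0] = min over k of (A[1][0] + B[0][0] = 10 + 10 = 20, A[1][1] + B[1][0] = 3 + -1 = 2) = 2 (attained at k = 1)
  C[1][1] = min over k of (A[1][0] + B[0][1] = 10 + -4 = 6, A[1][1] + B[1][1] = 3 + 3 = 6) = 6 (attained at k = 0)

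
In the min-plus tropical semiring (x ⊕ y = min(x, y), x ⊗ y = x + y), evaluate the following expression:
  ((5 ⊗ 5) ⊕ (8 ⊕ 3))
((5 ⊗ 5) ⊕ (8 ⊕ 3)) = 3

Expand innermost to outermost. Recall ⊕ takes the minimum of its arguments and ⊗ takes their sum. Working out the expression ((5 ⊗ 5) ⊕ (8 ⊕ 3)) gives 3.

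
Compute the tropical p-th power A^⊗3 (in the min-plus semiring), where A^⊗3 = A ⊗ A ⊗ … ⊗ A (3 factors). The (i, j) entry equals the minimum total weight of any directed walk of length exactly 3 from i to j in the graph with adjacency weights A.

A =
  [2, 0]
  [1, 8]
A^⊗3 =
  [3, 1]
  [2, 3]

Each entry (A^⊗3)_ij equals the minimum over all length-3 walks i = v_0 → v_1 → … → v_3 = j of Σ_t A[v_t][v_{t+1}]. For example, for (i, j) = (0, 1) we minimise over 4 possible intermediate vertex sequences; the minimum is 1, attained along the walk 0 → 1 → 0 → 1.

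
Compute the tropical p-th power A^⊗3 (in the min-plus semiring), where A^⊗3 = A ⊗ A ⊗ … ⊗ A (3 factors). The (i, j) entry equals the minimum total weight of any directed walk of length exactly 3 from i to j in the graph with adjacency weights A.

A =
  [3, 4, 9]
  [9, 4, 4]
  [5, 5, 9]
A^⊗3 =
  [9, 10, 11]
  [12, 12, 12]
  [11, 12, 13]

Each entry (A^⊗3)_ij equals the minimum over all length-3 walks i = v_0 → v_1 → … → v_3 = j of Σ_t A[v_t][v_{t+1}]. For example, for (i, j) = (0, 2) we minimise over 9 possible intermediate vertex sequences; the minimum is 11, attained along the walk 0 → 0 → 1 → 2.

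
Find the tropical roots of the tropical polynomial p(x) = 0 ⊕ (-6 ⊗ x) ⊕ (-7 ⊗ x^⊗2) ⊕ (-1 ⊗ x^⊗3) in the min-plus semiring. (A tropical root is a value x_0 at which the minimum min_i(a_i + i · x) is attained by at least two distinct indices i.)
Roots: {-6, 1, 6}

Each tropical root is a break point of the lower envelope of the lines y = a_i + i · x (there are 4 lines, with slopes 0, 1, ..., 3). Only the lines that attain the minimum somewhere contribute to roots; other lines are dominated. Here the surviving (envelope) indices are i = 3, i = 2, i = 1, i = 0.
Intersections between consecutive envelope lines give the roots: for adjacent envelope indices i < j the intersection is x = (a_i − a_j) / (j − i). Reading off the sorted break points: {-6, 1, 6}.
Verification: at each break x_0, at least two indices attain the minimum of min_i(a_i + i · x_0).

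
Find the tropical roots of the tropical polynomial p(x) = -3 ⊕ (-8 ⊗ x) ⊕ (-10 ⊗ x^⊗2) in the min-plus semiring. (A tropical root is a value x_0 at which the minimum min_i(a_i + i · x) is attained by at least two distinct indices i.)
Roots: {2, 5}

Each tropical root is a break point of the lower envelope of the lines y = a_i + i · x (there are 3 lines, with slopes 0, 1, ..., 2). Only the lines that attain the minimum somewhere contribute to roots; other lines are dominated. Here the surviving (envelope) indices are i = 2, i = 1, i = 0.
Intersections between consecutive envelope lines give the roots: for adjacent envelope indices i < j the intersection is x = (a_i − a_j) / (j − i). Reading off the sorted break points: {2, 5}.
Verification: at each break x_0, at least two indices attain the minimum of min_i(a_i + i · x_0).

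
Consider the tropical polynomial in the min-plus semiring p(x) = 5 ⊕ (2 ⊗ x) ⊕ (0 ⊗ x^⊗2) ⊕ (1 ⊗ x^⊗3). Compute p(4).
p(4) = 5

A tropical monomial a ⊗ x^⊗i evaluates to a + i · x. Evaluating each term at x = 4:
  Term 0 contributes 5 + 0 · 4 = 5
  Term 1 contributes 2 + 1 · 4 = 6
  Term 2 contributes 0 + 2 · 4 = 8
  Term 3 contributes 1 + 3 · 4 = 13
p(4) = ⊕ of these = min[5, 6, 8, 13] = 5.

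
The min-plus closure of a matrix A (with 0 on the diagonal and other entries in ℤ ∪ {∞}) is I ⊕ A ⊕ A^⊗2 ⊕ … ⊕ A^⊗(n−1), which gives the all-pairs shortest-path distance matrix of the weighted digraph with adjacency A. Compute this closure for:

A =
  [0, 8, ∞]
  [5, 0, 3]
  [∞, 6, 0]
Closure =
  [0, 8, 11]
  [5, 0, 3]
  [11, 6, 0]

This is the Floyd-Warshall all-pairs shortest-path computation. For each intermediate vertex k = 0, 1, …, 2, update dist[i][j] ← min(dist[i][j], dist[i][k] + dist[k][j]). The final matrix gives, for each (i, j), the minimum total weight of any directed path from i to j (possibly empty when i = j).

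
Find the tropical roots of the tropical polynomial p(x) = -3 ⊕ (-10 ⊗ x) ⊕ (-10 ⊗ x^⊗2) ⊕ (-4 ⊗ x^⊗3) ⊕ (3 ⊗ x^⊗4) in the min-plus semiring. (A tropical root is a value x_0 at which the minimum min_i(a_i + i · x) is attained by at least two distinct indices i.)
Roots: {-7, -6, 0, 7}

Each tropical root is a break point of the lower envelope of the lines y = a_i + i · x (there are 5 lines, with slopes 0, 1, ..., 4). Only the lines that attain the minimum somewhere contribute to roots; other lines are dominated. Here the surviving (envelope) indices are i = 4, i = 3, i = 2, i = 1, i = 0.
Intersections between consecutive envelope lines give the roots: for adjacent envelope indices i < j the intersection is x = (a_i − a_j) / (j − i). Reading off the sorted break points: {-7, -6, 0, 7}.
Verification: at each break x_0, at least two indices attain the minimum of min_i(a_i + i · x_0).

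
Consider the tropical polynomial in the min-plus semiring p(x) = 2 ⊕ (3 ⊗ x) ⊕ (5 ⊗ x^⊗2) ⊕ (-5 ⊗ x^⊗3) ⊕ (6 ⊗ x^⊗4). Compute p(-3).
p(-3) = -14

A tropical monomial a ⊗ x^⊗i evaluates to a + i · x. Evaluating each term at x = -3:
  Term 0 contributes 2 + 0 · -3 = 2
  Term 1 contributes 3 + 1 · -3 = 0
  Term 2 contributes 5 + 2 · -3 = -1
  Term 3 contributes -5 + 3 · -3 = -14
  Term 4 contributes 6 + 4 · -3 = -6
p(-3) = ⊕ of these = min[2, 0, -1, -14, -6] = -14.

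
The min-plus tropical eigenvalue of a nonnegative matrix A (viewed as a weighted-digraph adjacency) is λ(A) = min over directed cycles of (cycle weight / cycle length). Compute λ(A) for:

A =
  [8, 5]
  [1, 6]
λ(A) = 3

Enumerate directed cycles and compute their means (weight / length). Sample:
  cycle 0 → 0: weight = 8, length = 1, mean = 8/1 ≈ 8.000
  cycle 1 → 1: weight = 6, length = 1, mean = 6/1 ≈ 6.000
  cycle 0 → 1 → 0: weight = 6, length = 2, mean = 6/2 ≈ 3.000
  cycle 1 → 0 → 1: weight = 6, length = 2, mean = 6/2 ≈ 3.000
Minimum mean = 3.000, attained e.g. along the cycle 0 → 1 → 0 with weight 6 and length 2. So λ(A) = 6/2 = 3.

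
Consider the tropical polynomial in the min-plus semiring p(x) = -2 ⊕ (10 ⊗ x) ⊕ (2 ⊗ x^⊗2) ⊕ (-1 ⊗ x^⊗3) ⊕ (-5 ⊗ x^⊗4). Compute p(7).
p(7) = -2

A tropical monomial a ⊗ x^⊗i evaluates to a + i · x. Evaluating each term at x = 7:
  Term 0 contributes -2 + 0 · 7 = -2
  Term 1 contributes 10 + 1 · 7 = 17
  Term 2 contributes 2 + 2 · 7 = 16
  Term 3 contributes -1 + 3 · 7 = 20
  Term 4 contributes -5 + 4 · 7 = 23
p(7) = ⊕ of these = min[-2, 17, 16, 20, 23] = -2.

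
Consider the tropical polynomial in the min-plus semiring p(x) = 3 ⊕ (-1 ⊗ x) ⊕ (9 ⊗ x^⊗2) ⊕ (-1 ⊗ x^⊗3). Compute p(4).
p(4) = 3

A tropical monomial a ⊗ x^⊗i evaluates to a + i · x. Evaluating each term at x = 4:
  Term 0 contributes 3 + 0 · 4 = 3
  Term 1 contributes -1 + 1 · 4 = 3
  Term 2 contributes 9 + 2 · 4 = 17
  Term 3 contributes -1 + 3 · 4 = 11
p(4) = ⊕ of these = min[3, 3, 17, 11] = 3.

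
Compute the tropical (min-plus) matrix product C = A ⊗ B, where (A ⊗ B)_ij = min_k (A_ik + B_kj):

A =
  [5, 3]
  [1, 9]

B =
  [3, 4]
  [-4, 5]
A ⊗ B =
  [-1, 8]
  [4, 5]

Apply the min-plus product entry-by-entry:
  C[0][0] = min over k of (A[0][0] + B[0][0] = 5 + 3 = 8, A[0][1] + B[1][0] = 3 + -4 = -1) = -1 (attained at k = 1)
  C[0][1] = min over k of (A[0][0] + B[0][1] = 5 + 4 = 9, A[0][1] + B[1][1] = 3 + 5 = 8) = 8 (attained at k = 1)
  C[1][0] = min over k of (A[1][0] + B[0][0] = 1 + 3 = 4, A[1][1] + B[1][0] = 9 + -4 = 5) = 4 (attained at k = 0)
  C[1][1] = min over k of (A[1][0] + B[0][1] = 1 + 4 = 5, A[1][1] + B[1][1] = 9 + 5 = 14) = 5 (attained at k = 0)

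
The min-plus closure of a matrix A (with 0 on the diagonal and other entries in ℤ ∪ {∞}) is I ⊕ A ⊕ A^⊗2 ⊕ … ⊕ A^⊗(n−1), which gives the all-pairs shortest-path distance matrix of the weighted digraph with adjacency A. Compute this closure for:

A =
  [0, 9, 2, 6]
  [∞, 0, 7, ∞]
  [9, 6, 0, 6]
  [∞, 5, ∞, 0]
Closure =
  [0, 8, 2, 6]
  [16, 0, 7, 13]
  [9, 6, 0, 6]
  [21, 5, 12, 0]

This is the Floyd-Warshall all-pairs shortest-path computation. For each intermediate vertex k = 0, 1, …, 3, update dist[i][j] ← min(dist[i][j], dist[i][k] + dist[k][j]). The final matrix gives, for each (i, j), the minimum total weight of any directed path from i to j (possibly empty when i = j).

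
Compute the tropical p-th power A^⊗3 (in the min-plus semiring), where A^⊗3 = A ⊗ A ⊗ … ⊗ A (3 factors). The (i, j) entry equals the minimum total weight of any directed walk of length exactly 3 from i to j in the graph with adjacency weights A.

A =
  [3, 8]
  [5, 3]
A^⊗3 =
  [9, 14]
  [11, 9]

Each entry (A^⊗3)_ij equals the minimum over all length-3 walks i = v_0 → v_1 → … → v_3 = j of Σ_t A[v_t][v_{t+1}]. For example, for (i, j) = (0, 1) we minimise over 4 possible intermediate vertex sequences; the minimum is 14, attained along the walk 0 → 0 → 0 → 1.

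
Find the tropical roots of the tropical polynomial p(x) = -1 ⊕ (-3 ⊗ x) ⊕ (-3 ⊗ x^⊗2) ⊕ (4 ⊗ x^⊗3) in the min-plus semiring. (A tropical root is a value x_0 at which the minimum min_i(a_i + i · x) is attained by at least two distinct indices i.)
Roots: {-7, 0, 2}

Each tropical root is a break point of the lower envelope of the lines y = a_i + i · x (there are 4 lines, with slopes 0, 1, ..., 3). Only the lines that attain the minimum somewhere contribute to roots; other lines are dominated. Here the surviving (envelope) indices are i = 3, i = 2, i = 1, i = 0.
Intersections between consecutive envelope lines give the roots: for adjacent envelope indices i < j the intersection is x = (a_i − a_j) / (j − i). Reading off the sorted break points: {-7, 0, 2}.
Verification: at each break x_0, at least two indices attain the minimum of min_i(a_i + i · x_0).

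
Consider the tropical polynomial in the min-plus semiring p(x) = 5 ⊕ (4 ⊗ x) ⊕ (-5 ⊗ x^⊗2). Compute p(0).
p(0) = -5

A tropical monomial a ⊗ x^⊗i evaluates to a + i · x. Evaluating each term at x = 0:
  Term 0 contributes 5 + 0 · 0 = 5
  Term 1 contributes 4 + 1 · 0 = 4
  Term 2 contributes -5 + 2 · 0 = -5
p(0) = ⊕ of these = min[5, 4, -5] = -5.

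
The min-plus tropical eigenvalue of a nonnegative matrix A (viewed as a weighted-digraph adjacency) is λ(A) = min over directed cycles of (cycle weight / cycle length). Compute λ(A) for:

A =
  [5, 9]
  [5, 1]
λ(A) = 1

Enumerate directed cycles and compute their means (weight / length). Sample:
  cycle 0 → 0: weight = 5, length = 1, mean = 5/1 ≈ 5.000
  cycle 1 → 1: weight = 1, length = 1, mean = 1/1 ≈ 1.000
  cycle 0 → 1 → 0: weight = 14, length = 2, mean = 14/2 ≈ 7.000
  cycle 1 → 0 → 1: weight = 14, length = 2, mean = 14/2 ≈ 7.000
Minimum mean = 1.000, attained e.g. along the cycle 1 → 1 with weight 1 and length 1. So λ(A) = 1/1 = 1.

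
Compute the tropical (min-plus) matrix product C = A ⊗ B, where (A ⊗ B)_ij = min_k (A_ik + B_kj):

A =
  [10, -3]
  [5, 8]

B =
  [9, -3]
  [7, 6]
A ⊗ B =
  [4, 3]
  [14, 2]

Apply the min-plus product entry-by-entry:
  C[0][0] = min over k of (A[0][0] + B[0][0] = 10 + 9 = 19, A[0][1] + B[1][0] = -3 + 7 = 4) = 4 (attained at k = 1)
  C[0][1] = min over k of (A[0][0] + B[0][1] = 10 + -3 = 7, A[0][1] + B[1][1] = -3 + 6 = 3) = 3 (attained at k = 1)
  C[1][0] = min over k of (A[1][0] + B[0][0] = 5 + 9 = 14, A[1][1] + B[1][0] = 8 + 7 = 15) = 14 (attained at k = 0)
  C[1][1] = min over k of (A[1][0] + B[0][1] = 5 + -3 = 2, A[1][1] + B[1][1] = 8 + 6 = 14) = 2 (attained at k = 0)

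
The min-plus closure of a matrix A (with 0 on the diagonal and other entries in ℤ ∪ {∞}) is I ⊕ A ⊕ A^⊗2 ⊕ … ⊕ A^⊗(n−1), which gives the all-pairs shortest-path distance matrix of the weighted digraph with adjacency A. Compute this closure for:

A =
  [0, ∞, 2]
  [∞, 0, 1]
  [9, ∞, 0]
Closure =
  [0, ∞, 2]
  [10, 0, 1]
  [9, ∞, 0]

This is the Floyd-Warshall all-pairs shortest-path computation. For each intermediate vertex k = 0, 1, …, 2, update dist[i][j] ← min(dist[i][j], dist[i][k] + dist[k][j]). The final matrix gives, for each (i, j), the minimum total weight of any directed path from i to j (possibly empty when i = j).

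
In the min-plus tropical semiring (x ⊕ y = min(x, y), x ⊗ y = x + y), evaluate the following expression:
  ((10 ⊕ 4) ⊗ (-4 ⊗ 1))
((10 ⊕ 4) ⊗ (-4 ⊗ 1)) = 1

Expand innermost to outermost. Recall ⊕ takes the minimum of its arguments and ⊗ takes their sum. Working out the expression ((10 ⊕ 4) ⊗ (-4 ⊗ 1)) gives 1.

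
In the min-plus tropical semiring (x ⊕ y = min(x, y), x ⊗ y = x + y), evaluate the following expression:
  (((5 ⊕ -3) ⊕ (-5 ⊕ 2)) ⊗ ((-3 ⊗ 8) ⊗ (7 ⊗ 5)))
(((5 ⊕ -3) ⊕ (-5 ⊕ 2)) ⊗ ((-3 ⊗ 8) ⊗ (7 ⊗ 5))) = 12

Expand innermost to outermost. Recall ⊕ takes the minimum of its arguments and ⊗ takes their sum. Working out the expression (((5 ⊕ -3) ⊕ (-5 ⊕ 2)) ⊗ ((-3 ⊗ 8) ⊗ (7 ⊗ 5))) gives 12.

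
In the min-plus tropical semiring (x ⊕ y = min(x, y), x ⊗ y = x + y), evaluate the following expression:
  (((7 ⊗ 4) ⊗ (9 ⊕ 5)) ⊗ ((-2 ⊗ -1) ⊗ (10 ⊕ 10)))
(((7 ⊗ 4) ⊗ (9 ⊕ 5)) ⊗ ((-2 ⊗ -1) ⊗ (10 ⊕ 10))) = 23

Expand innermost to outermost. Recall ⊕ takes the minimum of its arguments and ⊗ takes their sum. Working out the expression (((7 ⊗ 4) ⊗ (9 ⊕ 5)) ⊗ ((-2 ⊗ -1) ⊗ (10 ⊕ 10))) gives 23.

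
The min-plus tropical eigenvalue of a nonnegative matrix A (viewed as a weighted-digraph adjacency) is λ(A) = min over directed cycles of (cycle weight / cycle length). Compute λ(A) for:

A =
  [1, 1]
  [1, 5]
λ(A) = 1

Enumerate directed cycles and compute their means (weight / length). Sample:
  cycle 0 → 0: weight = 1, length = 1, mean = 1/1 ≈ 1.000
  cycle 1 → 1: weight = 5, length = 1, mean = 5/1 ≈ 5.000
  cycle 0 → 1 → 0: weight = 2, length = 2, mean = 2/2 ≈ 1.000
  cycle 1 → 0 → 1: weight = 2, length = 2, mean = 2/2 ≈ 1.000
Minimum mean = 1.000, attained e.g. along the cycle 0 → 0 with weight 1 and length 1. So λ(A) = 1/1 = 1.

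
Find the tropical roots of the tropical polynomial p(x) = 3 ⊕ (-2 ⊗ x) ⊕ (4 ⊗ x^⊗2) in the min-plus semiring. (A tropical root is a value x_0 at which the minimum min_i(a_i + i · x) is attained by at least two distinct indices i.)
Roots: {-6, 5}

Each tropical root is a break point of the lower envelope of the lines y = a_i + i · x (there are 3 lines, with slopes 0, 1, ..., 2). Only the lines that attain the minimum somewhere contribute to roots; other lines are dominated. Here the surviving (envelope) indices are i = 2, i = 1, i = 0.
Intersections between consecutive envelope lines give the roots: for adjacent envelope indices i < j the intersection is x = (a_i − a_j) / (j − i). Reading off the sorted break points: {-6, 5}.
Verification: at each break x_0, at least two indices attain the minimum of min_i(a_i + i · x_0).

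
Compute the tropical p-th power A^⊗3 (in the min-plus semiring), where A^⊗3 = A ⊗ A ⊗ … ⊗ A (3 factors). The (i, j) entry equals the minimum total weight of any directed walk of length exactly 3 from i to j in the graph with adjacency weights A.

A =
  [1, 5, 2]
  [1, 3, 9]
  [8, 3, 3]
A^⊗3 =
  [3, 6, 4]
  [3, 6, 4]
  [5, 9, 6]

Each entry (A^⊗3)_ij equals the minimum over all length-3 walks i = v_0 → v_1 → … → v_3 = j of Σ_t A[v_t][v_{t+1}]. For example, for (i, j) = (0, 2) we minimise over 9 possible intermediate vertex sequences; the minimum is 4, attained along the walk 0 → 0 → 0 → 2.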